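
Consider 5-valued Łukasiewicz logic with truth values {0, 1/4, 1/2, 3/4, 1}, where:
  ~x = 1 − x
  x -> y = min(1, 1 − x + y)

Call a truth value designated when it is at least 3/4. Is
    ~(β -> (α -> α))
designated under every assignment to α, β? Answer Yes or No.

No

Counterexample: take α = 0, β = 0.
α -> α = 0 -> 0 = 1
β -> (α -> α) = 0 -> 1 = 1
~(β -> (α -> α)) = ~1 = 0
This gives 0, which is below 3/4.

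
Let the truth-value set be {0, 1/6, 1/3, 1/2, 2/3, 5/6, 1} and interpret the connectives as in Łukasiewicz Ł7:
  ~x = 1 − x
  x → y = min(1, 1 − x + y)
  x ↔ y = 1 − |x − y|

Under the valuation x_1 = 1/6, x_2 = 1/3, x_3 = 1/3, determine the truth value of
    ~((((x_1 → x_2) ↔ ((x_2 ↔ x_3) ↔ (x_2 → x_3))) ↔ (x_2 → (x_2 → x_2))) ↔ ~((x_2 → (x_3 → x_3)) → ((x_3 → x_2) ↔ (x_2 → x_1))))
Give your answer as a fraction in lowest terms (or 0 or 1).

5/6

x_1 → x_2 = 1/6 → 1/3 = 1
x_2 ↔ x_3 = 1/3 ↔ 1/3 = 1
x_2 → x_3 = 1/3 → 1/3 = 1
(x_2 ↔ x_3) ↔ (x_2 → x_3) = 1 ↔ 1 = 1
(x_1 → x_2) ↔ ((x_2 ↔ x_3) ↔ (x_2 → x_3)) = 1 ↔ 1 = 1
x_2 → x_2 = 1/3 → 1/3 = 1
x_2 → (x_2 → x_2) = 1/3 → 1 = 1
((x_1 → x_2) ↔ ((x_2 ↔ x_3) ↔ (x_2 → x_3))) ↔ (x_2 → (x_2 → x_2)) = 1 ↔ 1 = 1
x_3 → x_3 = 1/3 → 1/3 = 1
x_2 → (x_3 → x_3) = 1/3 → 1 = 1
x_3 → x_2 = 1/3 → 1/3 = 1
x_2 → x_1 = 1/3 → 1/6 = 5/6
(x_3 → x_2) ↔ (x_2 → x_1) = 1 ↔ 5/6 = 5/6
(x_2 → (x_3 → x_3)) → ((x_3 → x_2) ↔ (x_2 → x_1)) = 1 → 5/6 = 5/6
~((x_2 → (x_3 → x_3)) → ((x_3 → x_2) ↔ (x_2 → x_1))) = ~5/6 = 1/6
(((x_1 → x_2) ↔ ((x_2 ↔ x_3) ↔ (x_2 → x_3))) ↔ (x_2 → (x_2 → x_2))) ↔ ~((x_2 → (x_3 → x_3)) → ((x_3 → x_2) ↔ (x_2 → x_1))) = 1 ↔ 1/6 = 1/6
~((((x_1 → x_2) ↔ ((x_2 ↔ x_3) ↔ (x_2 → x_3))) ↔ (x_2 → (x_2 → x_2))) ↔ ~((x_2 → (x_3 → x_3)) → ((x_3 → x_2) ↔ (x_2 → x_1)))) = ~1/6 = 5/6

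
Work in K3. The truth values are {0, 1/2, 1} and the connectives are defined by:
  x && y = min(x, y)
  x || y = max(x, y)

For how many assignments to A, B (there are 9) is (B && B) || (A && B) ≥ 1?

3

A = 0, B = 0 ↦ 0  <
A = 0, B = 1/2 ↦ 1/2  <
A = 0, B = 1 ↦ 1  ≥
A = 1/2, B = 0 ↦ 0  <
A = 1/2, B = 1/2 ↦ 1/2  <
A = 1/2, B = 1 ↦ 1  ≥
A = 1, B = 0 ↦ 0  <
A = 1, B = 1/2 ↦ 1/2  <
A = 1, B = 1 ↦ 1  ≥
So 3 of the 9 assignments meet the threshold.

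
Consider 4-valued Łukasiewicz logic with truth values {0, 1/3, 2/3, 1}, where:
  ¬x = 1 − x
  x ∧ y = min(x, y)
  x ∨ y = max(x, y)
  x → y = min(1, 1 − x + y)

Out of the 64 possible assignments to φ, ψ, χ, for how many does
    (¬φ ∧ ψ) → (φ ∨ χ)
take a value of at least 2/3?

61

value 1: 54 assignments (counts)
value 2/3: 7 assignments (counts)
value 1/3: 2 assignments
value 0: 1 assignment
So 61 of the 64 assignments meet the threshold.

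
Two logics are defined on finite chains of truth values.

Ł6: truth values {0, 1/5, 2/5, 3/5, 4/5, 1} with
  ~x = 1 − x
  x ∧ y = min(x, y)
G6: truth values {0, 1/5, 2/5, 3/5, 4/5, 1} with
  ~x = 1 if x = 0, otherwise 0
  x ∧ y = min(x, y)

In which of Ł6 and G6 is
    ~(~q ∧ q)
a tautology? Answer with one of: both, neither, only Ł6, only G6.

In Ł6: at q = 1/5 the value is 4/5 — not a tautology.
In G6: every assignment gives 1 — tautology.

only G6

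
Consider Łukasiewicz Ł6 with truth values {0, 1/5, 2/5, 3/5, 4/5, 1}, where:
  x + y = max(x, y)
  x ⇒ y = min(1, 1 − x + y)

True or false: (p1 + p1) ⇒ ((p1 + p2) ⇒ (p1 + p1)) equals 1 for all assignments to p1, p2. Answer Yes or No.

Yes

At p1 = 1/5, p2 = 0, for instance:
p1 + p1 = 1/5 + 1/5 = 1/5
p1 + p2 = 1/5 + 0 = 1/5
(p1 + p2) ⇒ (p1 + p1) = 1/5 ⇒ 1/5 = 1
(p1 + p1) ⇒ ((p1 + p2) ⇒ (p1 + p1)) = 1/5 ⇒ 1 = 1
and checking the remaining 35 assignments likewise gives ≥ 1 in every case.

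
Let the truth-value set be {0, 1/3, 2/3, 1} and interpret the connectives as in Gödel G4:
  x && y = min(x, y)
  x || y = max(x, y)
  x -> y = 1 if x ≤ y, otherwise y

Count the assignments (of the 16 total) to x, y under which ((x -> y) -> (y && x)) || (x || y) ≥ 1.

x = 0, y = 0 ↦ 0  <
x = 0, y = 1/3 ↦ 1/3  <
x = 0, y = 2/3 ↦ 2/3  <
x = 0, y = 1 ↦ 1  ≥
x = 1/3, y = 0 ↦ 1  ≥
x = 1/3, y = 1/3 ↦ 1/3  <
x = 1/3, y = 2/3 ↦ 2/3  <
x = 1/3, y = 1 ↦ 1  ≥
x = 2/3, y = 0 ↦ 1  ≥
x = 2/3, y = 1/3 ↦ 1  ≥
x = 2/3, y = 2/3 ↦ 2/3  <
x = 2/3, y = 1 ↦ 1  ≥
x = 1, y = 0 ↦ 1  ≥
x = 1, y = 1/3 ↦ 1  ≥
x = 1, y = 2/3 ↦ 1  ≥
x = 1, y = 1 ↦ 1  ≥
So 10 of the 16 assignments meet the threshold.

10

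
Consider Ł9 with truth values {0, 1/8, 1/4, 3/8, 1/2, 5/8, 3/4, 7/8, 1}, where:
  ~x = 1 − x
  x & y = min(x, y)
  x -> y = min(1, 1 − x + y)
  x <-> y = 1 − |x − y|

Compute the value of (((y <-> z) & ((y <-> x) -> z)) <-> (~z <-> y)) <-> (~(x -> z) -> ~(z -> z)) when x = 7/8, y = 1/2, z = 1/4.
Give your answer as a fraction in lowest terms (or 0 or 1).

y <-> z = 1/2 <-> 1/4 = 3/4
y <-> x = 1/2 <-> 7/8 = 5/8
(y <-> x) -> z = 5/8 -> 1/4 = 5/8
(y <-> z) & ((y <-> x) -> z) = 3/4 & 5/8 = 5/8
~z = ~1/4 = 3/4
~z <-> y = 3/4 <-> 1/2 = 3/4
((y <-> z) & ((y <-> x) -> z)) <-> (~z <-> y) = 5/8 <-> 3/4 = 7/8
x -> z = 7/8 -> 1/4 = 3/8
~(x -> z) = ~3/8 = 5/8
z -> z = 1/4 -> 1/4 = 1
~(z -> z) = ~1 = 0
~(x -> z) -> ~(z -> z) = 5/8 -> 0 = 3/8
(((y <-> z) & ((y <-> x) -> z)) <-> (~z <-> y)) <-> (~(x -> z) -> ~(z -> z)) = 7/8 <-> 3/8 = 1/2

1/2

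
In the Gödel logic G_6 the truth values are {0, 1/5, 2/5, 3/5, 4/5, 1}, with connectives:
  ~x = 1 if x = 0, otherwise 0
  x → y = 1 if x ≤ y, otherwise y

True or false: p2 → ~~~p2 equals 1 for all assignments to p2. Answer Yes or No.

No

Counterexample: take p2 = 1/5.
~p2 = ~1/5 = 0
~~p2 = ~0 = 1
~~~p2 = ~1 = 0
p2 → ~~~p2 = 1/5 → 0 = 0
This gives 0 ≠ 1.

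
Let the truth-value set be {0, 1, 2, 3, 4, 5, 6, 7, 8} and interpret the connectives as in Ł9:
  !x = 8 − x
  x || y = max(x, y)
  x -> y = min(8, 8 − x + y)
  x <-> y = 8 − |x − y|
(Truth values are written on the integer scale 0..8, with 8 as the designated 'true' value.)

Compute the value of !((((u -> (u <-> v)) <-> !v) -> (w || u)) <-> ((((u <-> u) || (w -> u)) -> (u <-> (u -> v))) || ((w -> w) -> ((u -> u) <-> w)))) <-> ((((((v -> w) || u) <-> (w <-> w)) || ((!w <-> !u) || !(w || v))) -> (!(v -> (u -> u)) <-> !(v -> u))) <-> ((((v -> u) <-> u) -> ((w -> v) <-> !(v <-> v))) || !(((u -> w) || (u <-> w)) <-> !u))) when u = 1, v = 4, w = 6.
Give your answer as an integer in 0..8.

u <-> v = 1 <-> 4 = 5
u -> (u <-> v) = 1 -> 5 = 8
!v = !4 = 4
(u -> (u <-> v)) <-> !v = 8 <-> 4 = 4
w || u = 6 || 1 = 6
((u -> (u <-> v)) <-> !v) -> (w || u) = 4 -> 6 = 8
u <-> u = 1 <-> 1 = 8
w -> u = 6 -> 1 = 3
(u <-> u) || (w -> u) = 8 || 3 = 8
u -> v = 1 -> 4 = 8
u <-> (u -> v) = 1 <-> 8 = 1
((u <-> u) || (w -> u)) -> (u <-> (u -> v)) = 8 -> 1 = 1
w -> w = 6 -> 6 = 8
u -> u = 1 -> 1 = 8
(u -> u) <-> w = 8 <-> 6 = 6
(w -> w) -> ((u -> u) <-> w) = 8 -> 6 = 6
(((u <-> u) || (w -> u)) -> (u <-> (u -> v))) || ((w -> w) -> ((u -> u) <-> w)) = 1 || 6 = 6
(((u -> (u <-> v)) <-> !v) -> (w || u)) <-> ((((u <-> u) || (w -> u)) -> (u <-> (u -> v))) || ((w -> w) -> ((u -> u) <-> w))) = 8 <-> 6 = 6
!((((u -> (u <-> v)) <-> !v) -> (w || u)) <-> ((((u <-> u) || (w -> u)) -> (u <-> (u -> v))) || ((w -> w) -> ((u -> u) <-> w)))) = !6 = 2
v -> w = 4 -> 6 = 8
(v -> w) || u = 8 || 1 = 8
w <-> w = 6 <-> 6 = 8
((v -> w) || u) <-> (w <-> w) = 8 <-> 8 = 8
!w = !6 = 2
!u = !1 = 7
!w <-> !u = 2 <-> 7 = 3
w || v = 6 || 4 = 6
!(w || v) = !6 = 2
(!w <-> !u) || !(w || v) = 3 || 2 = 3
(((v -> w) || u) <-> (w <-> w)) || ((!w <-> !u) || !(w || v)) = 8 || 3 = 8
u -> u = 1 -> 1 = 8
v -> (u -> u) = 4 -> 8 = 8
!(v -> (u -> u)) = !8 = 0
v -> u = 4 -> 1 = 5
!(v -> u) = !5 = 3
!(v -> (u -> u)) <-> !(v -> u) = 0 <-> 3 = 5
((((v -> w) || u) <-> (w <-> w)) || ((!w <-> !u) || !(w || v))) -> (!(v -> (u -> u)) <-> !(v -> u)) = 8 -> 5 = 5
v -> u = 4 -> 1 = 5
(v -> u) <-> u = 5 <-> 1 = 4
w -> v = 6 -> 4 = 6
v <-> v = 4 <-> 4 = 8
!(v <-> v) = !8 = 0
(w -> v) <-> !(v <-> v) = 6 <-> 0 = 2
((v -> u) <-> u) -> ((w -> v) <-> !(v <-> v)) = 4 -> 2 = 6
u -> w = 1 -> 6 = 8
u <-> w = 1 <-> 6 = 3
(u -> w) || (u <-> w) = 8 || 3 = 8
!u = !1 = 7
((u -> w) || (u <-> w)) <-> !u = 8 <-> 7 = 7
!(((u -> w) || (u <-> w)) <-> !u) = !7 = 1
(((v -> u) <-> u) -> ((w -> v) <-> !(v <-> v))) || !(((u -> w) || (u <-> w)) <-> !u) = 6 || 1 = 6
(((((v -> w) || u) <-> (w <-> w)) || ((!w <-> !u) || !(w || v))) -> (!(v -> (u -> u)) <-> !(v -> u))) <-> ((((v -> u) <-> u) -> ((w -> v) <-> !(v <-> v))) || !(((u -> w) || (u <-> w)) <-> !u)) = 5 <-> 6 = 7
!((((u -> (u <-> v)) <-> !v) -> (w || u)) <-> ((((u <-> u) || (w -> u)) -> (u <-> (u -> v))) || ((w -> w) -> ((u -> u) <-> w)))) <-> ((((((v -> w) || u) <-> (w <-> w)) || ((!w <-> !u) || !(w || v))) -> (!(v -> (u -> u)) <-> !(v -> u))) <-> ((((v -> u) <-> u) -> ((w -> v) <-> !(v <-> v))) || !(((u -> w) || (u <-> w)) <-> !u))) = 2 <-> 7 = 3

3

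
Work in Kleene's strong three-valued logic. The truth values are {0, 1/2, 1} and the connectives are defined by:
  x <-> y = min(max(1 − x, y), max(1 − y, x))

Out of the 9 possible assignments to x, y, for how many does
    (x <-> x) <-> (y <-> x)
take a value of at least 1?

x = 0, y = 0 ↦ 1  ≥
x = 0, y = 1/2 ↦ 1/2  <
x = 0, y = 1 ↦ 0  <
x = 1/2, y = 0 ↦ 1/2  <
x = 1/2, y = 1/2 ↦ 1/2  <
x = 1/2, y = 1 ↦ 1/2  <
x = 1, y = 0 ↦ 0  <
x = 1, y = 1/2 ↦ 1/2  <
x = 1, y = 1 ↦ 1  ≥
So 2 of the 9 assignments meet the threshold.

2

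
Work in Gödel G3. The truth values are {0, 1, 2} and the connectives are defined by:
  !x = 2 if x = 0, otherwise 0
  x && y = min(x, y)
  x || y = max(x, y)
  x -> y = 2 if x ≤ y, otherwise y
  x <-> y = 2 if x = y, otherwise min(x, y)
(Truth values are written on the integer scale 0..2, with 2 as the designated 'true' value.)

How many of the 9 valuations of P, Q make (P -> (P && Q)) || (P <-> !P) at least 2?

6

P = 0, Q = 0 ↦ 2  ≥
P = 0, Q = 1 ↦ 2  ≥
P = 0, Q = 2 ↦ 2  ≥
P = 1, Q = 0 ↦ 0  <
P = 1, Q = 1 ↦ 2  ≥
P = 1, Q = 2 ↦ 2  ≥
P = 2, Q = 0 ↦ 0  <
P = 2, Q = 1 ↦ 1  <
P = 2, Q = 2 ↦ 2  ≥
So 6 of the 9 assignments meet the threshold.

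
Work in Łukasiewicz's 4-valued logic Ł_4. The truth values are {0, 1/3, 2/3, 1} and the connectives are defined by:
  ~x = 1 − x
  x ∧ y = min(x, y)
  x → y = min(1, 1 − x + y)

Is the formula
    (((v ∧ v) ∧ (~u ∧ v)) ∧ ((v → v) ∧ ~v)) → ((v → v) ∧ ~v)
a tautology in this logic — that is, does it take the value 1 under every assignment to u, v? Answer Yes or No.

u = 0, v = 0 ↦ 1
u = 0, v = 1/3 ↦ 1
u = 0, v = 2/3 ↦ 1
u = 0, v = 1 ↦ 1
u = 1/3, v = 0 ↦ 1
u = 1/3, v = 1/3 ↦ 1
u = 1/3, v = 2/3 ↦ 1
u = 1/3, v = 1 ↦ 1
u = 2/3, v = 0 ↦ 1
u = 2/3, v = 1/3 ↦ 1
u = 2/3, v = 2/3 ↦ 1
u = 2/3, v = 1 ↦ 1
u = 1, v = 0 ↦ 1
u = 1, v = 1/3 ↦ 1
u = 1, v = 2/3 ↦ 1
u = 1, v = 1 ↦ 1
Every assignment gives a value ≥ 1.

Yes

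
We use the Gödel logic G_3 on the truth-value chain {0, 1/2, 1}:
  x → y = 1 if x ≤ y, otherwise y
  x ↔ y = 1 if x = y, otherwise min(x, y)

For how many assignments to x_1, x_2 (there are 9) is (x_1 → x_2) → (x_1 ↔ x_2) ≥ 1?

6

x_1 = 0, x_2 = 0 ↦ 1  ≥
x_1 = 0, x_2 = 1/2 ↦ 0  <
x_1 = 0, x_2 = 1 ↦ 0  <
x_1 = 1/2, x_2 = 0 ↦ 1  ≥
x_1 = 1/2, x_2 = 1/2 ↦ 1  ≥
x_1 = 1/2, x_2 = 1 ↦ 1/2  <
x_1 = 1, x_2 = 0 ↦ 1  ≥
x_1 = 1, x_2 = 1/2 ↦ 1  ≥
x_1 = 1, x_2 = 1 ↦ 1  ≥
So 6 of the 9 assignments meet the threshold.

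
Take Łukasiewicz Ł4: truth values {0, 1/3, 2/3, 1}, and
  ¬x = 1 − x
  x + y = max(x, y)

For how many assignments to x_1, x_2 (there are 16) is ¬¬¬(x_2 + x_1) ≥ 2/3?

4

x_1 = 0, x_2 = 0 ↦ 1  ≥
x_1 = 0, x_2 = 1/3 ↦ 2/3  ≥
x_1 = 0, x_2 = 2/3 ↦ 1/3  <
x_1 = 0, x_2 = 1 ↦ 0  <
x_1 = 1/3, x_2 = 0 ↦ 2/3  ≥
x_1 = 1/3, x_2 = 1/3 ↦ 2/3  ≥
x_1 = 1/3, x_2 = 2/3 ↦ 1/3  <
x_1 = 1/3, x_2 = 1 ↦ 0  <
x_1 = 2/3, x_2 = 0 ↦ 1/3  <
x_1 = 2/3, x_2 = 1/3 ↦ 1/3  <
x_1 = 2/3, x_2 = 2/3 ↦ 1/3  <
x_1 = 2/3, x_2 = 1 ↦ 0  <
x_1 = 1, x_2 = 0 ↦ 0  <
x_1 = 1, x_2 = 1/3 ↦ 0  <
x_1 = 1, x_2 = 2/3 ↦ 0  <
x_1 = 1, x_2 = 1 ↦ 0  <
So 4 of the 16 assignments meet the threshold.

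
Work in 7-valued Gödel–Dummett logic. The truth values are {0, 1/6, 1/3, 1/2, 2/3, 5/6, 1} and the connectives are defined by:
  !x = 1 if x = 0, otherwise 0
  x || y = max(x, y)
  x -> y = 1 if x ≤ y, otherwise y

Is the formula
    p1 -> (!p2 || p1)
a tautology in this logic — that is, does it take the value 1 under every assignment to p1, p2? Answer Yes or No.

At p1 = 0, p2 = 2/3, for instance:
!p2 = !2/3 = 0
!p2 || p1 = 0 || 0 = 0
p1 -> (!p2 || p1) = 0 -> 0 = 1
and checking the remaining 48 assignments likewise gives ≥ 1 in every case.

Yes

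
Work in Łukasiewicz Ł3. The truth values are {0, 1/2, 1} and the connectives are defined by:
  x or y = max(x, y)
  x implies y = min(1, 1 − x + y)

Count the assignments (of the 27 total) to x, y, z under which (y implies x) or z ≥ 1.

value 1: 21 assignments (counts)
value 1/2: 5 assignments
value 0: 1 assignment
So 21 of the 27 assignments meet the threshold.

21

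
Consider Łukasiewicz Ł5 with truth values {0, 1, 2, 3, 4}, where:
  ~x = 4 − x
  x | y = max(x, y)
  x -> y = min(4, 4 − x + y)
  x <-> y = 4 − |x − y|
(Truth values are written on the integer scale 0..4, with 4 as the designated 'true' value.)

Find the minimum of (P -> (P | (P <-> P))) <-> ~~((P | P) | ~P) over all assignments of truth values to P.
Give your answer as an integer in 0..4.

2

Take P = 2:
P <-> P = 2 <-> 2 = 4
P | (P <-> P) = 2 | 4 = 4
P -> (P | (P <-> P)) = 2 -> 4 = 4
P | P = 2 | 2 = 2
~P = ~2 = 2
(P | P) | ~P = 2 | 2 = 2
~((P | P) | ~P) = ~2 = 2
~~((P | P) | ~P) = ~2 = 2
(P -> (P | (P <-> P))) <-> ~~((P | P) | ~P) = 4 <-> 2 = 2
No assignment yields a value below 2, so this is the minimum.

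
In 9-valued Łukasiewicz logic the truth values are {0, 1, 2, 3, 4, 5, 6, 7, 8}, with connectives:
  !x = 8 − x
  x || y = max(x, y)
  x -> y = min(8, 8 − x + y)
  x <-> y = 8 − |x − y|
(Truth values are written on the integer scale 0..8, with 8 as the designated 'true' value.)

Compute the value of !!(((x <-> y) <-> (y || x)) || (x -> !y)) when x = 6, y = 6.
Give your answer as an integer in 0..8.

x <-> y = 6 <-> 6 = 8
y || x = 6 || 6 = 6
(x <-> y) <-> (y || x) = 8 <-> 6 = 6
!y = !6 = 2
x -> !y = 6 -> 2 = 4
((x <-> y) <-> (y || x)) || (x -> !y) = 6 || 4 = 6
!(((x <-> y) <-> (y || x)) || (x -> !y)) = !6 = 2
!!(((x <-> y) <-> (y || x)) || (x -> !y)) = !2 = 6

6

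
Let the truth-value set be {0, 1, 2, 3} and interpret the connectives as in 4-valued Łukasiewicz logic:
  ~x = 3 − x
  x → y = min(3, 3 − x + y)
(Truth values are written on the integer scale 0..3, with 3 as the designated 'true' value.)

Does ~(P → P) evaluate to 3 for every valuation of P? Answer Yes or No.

No

Counterexample: take P = 0.
P → P = 0 → 0 = 3
~(P → P) = ~3 = 0
This gives 0 ≠ 3.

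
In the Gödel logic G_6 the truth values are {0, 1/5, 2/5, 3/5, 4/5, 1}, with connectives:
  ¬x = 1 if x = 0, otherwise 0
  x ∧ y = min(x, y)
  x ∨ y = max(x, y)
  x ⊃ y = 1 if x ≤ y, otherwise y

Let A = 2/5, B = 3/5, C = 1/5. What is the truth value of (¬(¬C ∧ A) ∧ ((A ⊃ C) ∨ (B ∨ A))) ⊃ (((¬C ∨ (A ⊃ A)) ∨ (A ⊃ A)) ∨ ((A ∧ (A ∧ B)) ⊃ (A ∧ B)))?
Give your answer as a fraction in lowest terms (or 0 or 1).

1

¬C = ¬1/5 = 0
¬C ∧ A = 0 ∧ 2/5 = 0
¬(¬C ∧ A) = ¬0 = 1
A ⊃ C = 2/5 ⊃ 1/5 = 1/5
B ∨ A = 3/5 ∨ 2/5 = 3/5
(A ⊃ C) ∨ (B ∨ A) = 1/5 ∨ 3/5 = 3/5
¬(¬C ∧ A) ∧ ((A ⊃ C) ∨ (B ∨ A)) = 1 ∧ 3/5 = 3/5
¬C = ¬1/5 = 0
A ⊃ A = 2/5 ⊃ 2/5 = 1
¬C ∨ (A ⊃ A) = 0 ∨ 1 = 1
A ⊃ A = 2/5 ⊃ 2/5 = 1
(¬C ∨ (A ⊃ A)) ∨ (A ⊃ A) = 1 ∨ 1 = 1
A ∧ B = 2/5 ∧ 3/5 = 2/5
A ∧ (A ∧ B) = 2/5 ∧ 2/5 = 2/5
A ∧ B = 2/5 ∧ 3/5 = 2/5
(A ∧ (A ∧ B)) ⊃ (A ∧ B) = 2/5 ⊃ 2/5 = 1
((¬C ∨ (A ⊃ A)) ∨ (A ⊃ A)) ∨ ((A ∧ (A ∧ B)) ⊃ (A ∧ B)) = 1 ∨ 1 = 1
(¬(¬C ∧ A) ∧ ((A ⊃ C) ∨ (B ∨ A))) ⊃ (((¬C ∨ (A ⊃ A)) ∨ (A ⊃ A)) ∨ ((A ∧ (A ∧ B)) ⊃ (A ∧ B))) = 3/5 ⊃ 1 = 1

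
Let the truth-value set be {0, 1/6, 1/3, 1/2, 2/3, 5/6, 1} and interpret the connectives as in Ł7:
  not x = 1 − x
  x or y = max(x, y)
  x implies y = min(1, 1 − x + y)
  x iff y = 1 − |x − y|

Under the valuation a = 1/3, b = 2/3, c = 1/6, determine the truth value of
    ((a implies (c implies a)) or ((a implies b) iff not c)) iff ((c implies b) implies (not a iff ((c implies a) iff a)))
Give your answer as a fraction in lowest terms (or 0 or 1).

2/3

c implies a = 1/6 implies 1/3 = 1
a implies (c implies a) = 1/3 implies 1 = 1
a implies b = 1/3 implies 2/3 = 1
not c = not 1/6 = 5/6
(a implies b) iff not c = 1 iff 5/6 = 5/6
(a implies (c implies a)) or ((a implies b) iff not c) = 1 or 5/6 = 1
c implies b = 1/6 implies 2/3 = 1
not a = not 1/3 = 2/3
c implies a = 1/6 implies 1/3 = 1
(c implies a) iff a = 1 iff 1/3 = 1/3
not a iff ((c implies a) iff a) = 2/3 iff 1/3 = 2/3
(c implies b) implies (not a iff ((c implies a) iff a)) = 1 implies 2/3 = 2/3
((a implies (c implies a)) or ((a implies b) iff not c)) iff ((c implies b) implies (not a iff ((c implies a) iff a))) = 1 iff 2/3 = 2/3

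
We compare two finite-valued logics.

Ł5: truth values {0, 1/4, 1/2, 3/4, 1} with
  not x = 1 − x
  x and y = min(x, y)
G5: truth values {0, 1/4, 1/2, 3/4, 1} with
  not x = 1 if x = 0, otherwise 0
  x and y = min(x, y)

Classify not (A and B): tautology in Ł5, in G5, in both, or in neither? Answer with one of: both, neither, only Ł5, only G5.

neither

In Ł5: at A = 1/4, B = 1/4 the value is 3/4 — not a tautology.
In G5: at A = 1/4, B = 1/4 the value is 0 — not a tautology.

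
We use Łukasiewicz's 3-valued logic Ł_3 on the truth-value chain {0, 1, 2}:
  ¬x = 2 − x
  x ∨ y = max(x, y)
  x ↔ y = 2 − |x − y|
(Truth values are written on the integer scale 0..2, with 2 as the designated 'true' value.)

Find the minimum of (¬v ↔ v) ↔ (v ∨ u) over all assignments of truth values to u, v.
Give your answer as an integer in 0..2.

0

Take u = 0, v = 2:
¬v = ¬2 = 0
¬v ↔ v = 0 ↔ 2 = 0
v ∨ u = 2 ∨ 0 = 2
(¬v ↔ v) ↔ (v ∨ u) = 0 ↔ 2 = 0
No assignment yields a value below 0, so this is the minimum.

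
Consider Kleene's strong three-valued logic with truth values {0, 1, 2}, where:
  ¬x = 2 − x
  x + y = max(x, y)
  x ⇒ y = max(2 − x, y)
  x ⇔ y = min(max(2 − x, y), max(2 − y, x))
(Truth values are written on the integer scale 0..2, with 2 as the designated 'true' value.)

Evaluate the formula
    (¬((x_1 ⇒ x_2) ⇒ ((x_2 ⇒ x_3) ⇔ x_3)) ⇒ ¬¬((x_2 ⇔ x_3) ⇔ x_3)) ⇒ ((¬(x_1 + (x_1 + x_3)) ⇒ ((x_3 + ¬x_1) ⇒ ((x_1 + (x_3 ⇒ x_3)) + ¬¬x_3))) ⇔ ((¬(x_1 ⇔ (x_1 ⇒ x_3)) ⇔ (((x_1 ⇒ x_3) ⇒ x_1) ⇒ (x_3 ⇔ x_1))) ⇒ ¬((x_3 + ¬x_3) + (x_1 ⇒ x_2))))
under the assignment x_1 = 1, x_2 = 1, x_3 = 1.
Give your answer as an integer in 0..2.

x_1 ⇒ x_2 = 1 ⇒ 1 = 1
x_2 ⇒ x_3 = 1 ⇒ 1 = 1
(x_2 ⇒ x_3) ⇔ x_3 = 1 ⇔ 1 = 1
(x_1 ⇒ x_2) ⇒ ((x_2 ⇒ x_3) ⇔ x_3) = 1 ⇒ 1 = 1
¬((x_1 ⇒ x_2) ⇒ ((x_2 ⇒ x_3) ⇔ x_3)) = ¬1 = 1
x_2 ⇔ x_3 = 1 ⇔ 1 = 1
(x_2 ⇔ x_3) ⇔ x_3 = 1 ⇔ 1 = 1
¬((x_2 ⇔ x_3) ⇔ x_3) = ¬1 = 1
¬¬((x_2 ⇔ x_3) ⇔ x_3) = ¬1 = 1
¬((x_1 ⇒ x_2) ⇒ ((x_2 ⇒ x_3) ⇔ x_3)) ⇒ ¬¬((x_2 ⇔ x_3) ⇔ x_3) = 1 ⇒ 1 = 1
x_1 + x_3 = 1 + 1 = 1
x_1 + (x_1 + x_3) = 1 + 1 = 1
¬(x_1 + (x_1 + x_3)) = ¬1 = 1
¬x_1 = ¬1 = 1
x_3 + ¬x_1 = 1 + 1 = 1
x_3 ⇒ x_3 = 1 ⇒ 1 = 1
x_1 + (x_3 ⇒ x_3) = 1 + 1 = 1
¬x_3 = ¬1 = 1
¬¬x_3 = ¬1 = 1
(x_1 + (x_3 ⇒ x_3)) + ¬¬x_3 = 1 + 1 = 1
(x_3 + ¬x_1) ⇒ ((x_1 + (x_3 ⇒ x_3)) + ¬¬x_3) = 1 ⇒ 1 = 1
¬(x_1 + (x_1 + x_3)) ⇒ ((x_3 + ¬x_1) ⇒ ((x_1 + (x_3 ⇒ x_3)) + ¬¬x_3)) = 1 ⇒ 1 = 1
x_1 ⇒ x_3 = 1 ⇒ 1 = 1
x_1 ⇔ (x_1 ⇒ x_3) = 1 ⇔ 1 = 1
¬(x_1 ⇔ (x_1 ⇒ x_3)) = ¬1 = 1
x_1 ⇒ x_3 = 1 ⇒ 1 = 1
(x_1 ⇒ x_3) ⇒ x_1 = 1 ⇒ 1 = 1
x_3 ⇔ x_1 = 1 ⇔ 1 = 1
((x_1 ⇒ x_3) ⇒ x_1) ⇒ (x_3 ⇔ x_1) = 1 ⇒ 1 = 1
¬(x_1 ⇔ (x_1 ⇒ x_3)) ⇔ (((x_1 ⇒ x_3) ⇒ x_1) ⇒ (x_3 ⇔ x_1)) = 1 ⇔ 1 = 1
¬x_3 = ¬1 = 1
x_3 + ¬x_3 = 1 + 1 = 1
x_1 ⇒ x_2 = 1 ⇒ 1 = 1
(x_3 + ¬x_3) + (x_1 ⇒ x_2) = 1 + 1 = 1
¬((x_3 + ¬x_3) + (x_1 ⇒ x_2)) = ¬1 = 1
(¬(x_1 ⇔ (x_1 ⇒ x_3)) ⇔ (((x_1 ⇒ x_3) ⇒ x_1) ⇒ (x_3 ⇔ x_1))) ⇒ ¬((x_3 + ¬x_3) + (x_1 ⇒ x_2)) = 1 ⇒ 1 = 1
(¬(x_1 + (x_1 + x_3)) ⇒ ((x_3 + ¬x_1) ⇒ ((x_1 + (x_3 ⇒ x_3)) + ¬¬x_3))) ⇔ ((¬(x_1 ⇔ (x_1 ⇒ x_3)) ⇔ (((x_1 ⇒ x_3) ⇒ x_1) ⇒ (x_3 ⇔ x_1))) ⇒ ¬((x_3 + ¬x_3) + (x_1 ⇒ x_2))) = 1 ⇔ 1 = 1
(¬((x_1 ⇒ x_2) ⇒ ((x_2 ⇒ x_3) ⇔ x_3)) ⇒ ¬¬((x_2 ⇔ x_3) ⇔ x_3)) ⇒ ((¬(x_1 + (x_1 + x_3)) ⇒ ((x_3 + ¬x_1) ⇒ ((x_1 + (x_3 ⇒ x_3)) + ¬¬x_3))) ⇔ ((¬(x_1 ⇔ (x_1 ⇒ x_3)) ⇔ (((x_1 ⇒ x_3) ⇒ x_1) ⇒ (x_3 ⇔ x_1))) ⇒ ¬((x_3 + ¬x_3) + (x_1 ⇒ x_2)))) = 1 ⇒ 1 = 1

1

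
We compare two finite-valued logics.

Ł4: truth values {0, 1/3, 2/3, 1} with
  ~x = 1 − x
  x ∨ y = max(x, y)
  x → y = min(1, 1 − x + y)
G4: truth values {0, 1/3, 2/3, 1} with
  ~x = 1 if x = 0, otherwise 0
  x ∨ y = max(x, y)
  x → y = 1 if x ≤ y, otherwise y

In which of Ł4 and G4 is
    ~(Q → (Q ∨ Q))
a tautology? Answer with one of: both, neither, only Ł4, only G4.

neither

In Ł4: at Q = 0 the value is 0 — not a tautology.
In G4: at Q = 0 the value is 0 — not a tautology.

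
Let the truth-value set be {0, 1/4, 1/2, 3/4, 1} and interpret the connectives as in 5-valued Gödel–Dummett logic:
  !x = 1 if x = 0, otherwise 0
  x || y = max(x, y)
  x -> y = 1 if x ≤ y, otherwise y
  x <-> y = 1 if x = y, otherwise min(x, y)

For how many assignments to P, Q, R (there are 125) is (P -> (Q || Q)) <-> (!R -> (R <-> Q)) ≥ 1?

61

value 1: 61 assignments (counts)
value 3/4: 4 assignments
value 1/2: 8 assignments
value 1/4: 12 assignments
value 0: 40 assignments
So 61 of the 125 assignments meet the threshold.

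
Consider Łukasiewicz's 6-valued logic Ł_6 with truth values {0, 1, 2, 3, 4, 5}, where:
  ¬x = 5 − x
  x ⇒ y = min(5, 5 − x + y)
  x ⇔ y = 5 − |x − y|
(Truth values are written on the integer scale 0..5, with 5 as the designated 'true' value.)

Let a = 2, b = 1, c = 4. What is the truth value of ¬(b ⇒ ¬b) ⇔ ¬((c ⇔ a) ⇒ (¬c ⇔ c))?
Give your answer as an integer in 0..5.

¬b = ¬1 = 4
b ⇒ ¬b = 1 ⇒ 4 = 5
¬(b ⇒ ¬b) = ¬5 = 0
c ⇔ a = 4 ⇔ 2 = 3
¬c = ¬4 = 1
¬c ⇔ c = 1 ⇔ 4 = 2
(c ⇔ a) ⇒ (¬c ⇔ c) = 3 ⇒ 2 = 4
¬((c ⇔ a) ⇒ (¬c ⇔ c)) = ¬4 = 1
¬(b ⇒ ¬b) ⇔ ¬((c ⇔ a) ⇒ (¬c ⇔ c)) = 0 ⇔ 1 = 4

4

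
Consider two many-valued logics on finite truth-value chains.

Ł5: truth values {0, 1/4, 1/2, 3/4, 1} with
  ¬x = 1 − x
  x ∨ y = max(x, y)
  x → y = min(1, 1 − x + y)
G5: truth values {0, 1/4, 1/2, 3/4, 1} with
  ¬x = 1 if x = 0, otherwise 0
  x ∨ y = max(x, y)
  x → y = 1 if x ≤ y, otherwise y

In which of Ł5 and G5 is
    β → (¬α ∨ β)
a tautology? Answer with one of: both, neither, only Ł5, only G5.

both

In Ł5: every assignment gives 1 — tautology.
In G5: every assignment gives 1 — tautology.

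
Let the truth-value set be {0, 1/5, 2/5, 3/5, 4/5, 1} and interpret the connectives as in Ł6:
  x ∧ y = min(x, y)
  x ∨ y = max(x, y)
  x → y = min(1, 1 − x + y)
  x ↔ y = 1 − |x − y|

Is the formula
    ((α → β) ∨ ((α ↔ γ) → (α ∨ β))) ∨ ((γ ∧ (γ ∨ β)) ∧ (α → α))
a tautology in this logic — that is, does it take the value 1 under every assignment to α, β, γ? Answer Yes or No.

No

Counterexample: take α = 1/5, β = 0, γ = 0.
α → β = 1/5 → 0 = 4/5
α ↔ γ = 1/5 ↔ 0 = 4/5
α ∨ β = 1/5 ∨ 0 = 1/5
(α ↔ γ) → (α ∨ β) = 4/5 → 1/5 = 2/5
(α → β) ∨ ((α ↔ γ) → (α ∨ β)) = 4/5 ∨ 2/5 = 4/5
γ ∨ β = 0 ∨ 0 = 0
γ ∧ (γ ∨ β) = 0 ∧ 0 = 0
α → α = 1/5 → 1/5 = 1
(γ ∧ (γ ∨ β)) ∧ (α → α) = 0 ∧ 1 = 0
((α → β) ∨ ((α ↔ γ) → (α ∨ β))) ∨ ((γ ∧ (γ ∨ β)) ∧ (α → α)) = 4/5 ∨ 0 = 4/5
This gives 4/5 ≠ 1.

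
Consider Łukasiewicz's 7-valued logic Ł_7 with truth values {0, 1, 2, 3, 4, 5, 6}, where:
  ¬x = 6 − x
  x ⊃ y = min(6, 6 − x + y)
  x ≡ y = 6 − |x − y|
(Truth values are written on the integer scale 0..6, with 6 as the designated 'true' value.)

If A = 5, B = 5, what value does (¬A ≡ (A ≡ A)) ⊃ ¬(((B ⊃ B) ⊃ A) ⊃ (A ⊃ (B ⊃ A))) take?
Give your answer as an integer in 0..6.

¬A = ¬5 = 1
A ≡ A = 5 ≡ 5 = 6
¬A ≡ (A ≡ A) = 1 ≡ 6 = 1
B ⊃ B = 5 ⊃ 5 = 6
(B ⊃ B) ⊃ A = 6 ⊃ 5 = 5
B ⊃ A = 5 ⊃ 5 = 6
A ⊃ (B ⊃ A) = 5 ⊃ 6 = 6
((B ⊃ B) ⊃ A) ⊃ (A ⊃ (B ⊃ A)) = 5 ⊃ 6 = 6
¬(((B ⊃ B) ⊃ A) ⊃ (A ⊃ (B ⊃ A))) = ¬6 = 0
(¬A ≡ (A ≡ A)) ⊃ ¬(((B ⊃ B) ⊃ A) ⊃ (A ⊃ (B ⊃ A))) = 1 ⊃ 0 = 5

5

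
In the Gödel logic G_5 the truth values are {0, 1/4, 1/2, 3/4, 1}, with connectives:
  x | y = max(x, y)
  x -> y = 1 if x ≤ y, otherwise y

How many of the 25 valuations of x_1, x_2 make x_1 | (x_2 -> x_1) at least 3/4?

value 1: 15 assignments (counts)
value 3/4: 1 assignment (counts)
value 1/2: 2 assignments
value 1/4: 3 assignments
value 0: 4 assignments
So 16 of the 25 assignments meet the threshold.

16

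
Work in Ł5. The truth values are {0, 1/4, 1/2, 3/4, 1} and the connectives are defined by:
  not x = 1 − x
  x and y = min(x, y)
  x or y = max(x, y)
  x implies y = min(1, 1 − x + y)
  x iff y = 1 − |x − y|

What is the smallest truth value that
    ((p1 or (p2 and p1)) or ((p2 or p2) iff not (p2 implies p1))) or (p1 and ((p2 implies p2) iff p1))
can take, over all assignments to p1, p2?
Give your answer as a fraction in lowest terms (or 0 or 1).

Take p1 = 1/2, p2 = 1/2:
p2 and p1 = 1/2 and 1/2 = 1/2
p1 or (p2 and p1) = 1/2 or 1/2 = 1/2
p2 or p2 = 1/2 or 1/2 = 1/2
p2 implies p1 = 1/2 implies 1/2 = 1
not (p2 implies p1) = not 1 = 0
(p2 or p2) iff not (p2 implies p1) = 1/2 iff 0 = 1/2
(p1 or (p2 and p1)) or ((p2 or p2) iff not (p2 implies p1)) = 1/2 or 1/2 = 1/2
p2 implies p2 = 1/2 implies 1/2 = 1
(p2 implies p2) iff p1 = 1 iff 1/2 = 1/2
p1 and ((p2 implies p2) iff p1) = 1/2 and 1/2 = 1/2
((p1 or (p2 and p1)) or ((p2 or p2) iff not (p2 implies p1))) or (p1 and ((p2 implies p2) iff p1)) = 1/2 or 1/2 = 1/2
No assignment yields a value below 1/2, so this is the minimum.

1/2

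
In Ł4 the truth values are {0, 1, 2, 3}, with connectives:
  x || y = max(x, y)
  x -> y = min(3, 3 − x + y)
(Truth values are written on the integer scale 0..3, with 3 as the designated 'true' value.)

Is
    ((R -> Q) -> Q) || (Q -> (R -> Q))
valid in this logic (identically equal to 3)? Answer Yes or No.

Q = 0, R = 0 ↦ 3
Q = 0, R = 1 ↦ 3
Q = 0, R = 2 ↦ 3
Q = 0, R = 3 ↦ 3
Q = 1, R = 0 ↦ 3
Q = 1, R = 1 ↦ 3
Q = 1, R = 2 ↦ 3
Q = 1, R = 3 ↦ 3
Q = 2, R = 0 ↦ 3
Q = 2, R = 1 ↦ 3
Q = 2, R = 2 ↦ 3
Q = 2, R = 3 ↦ 3
Q = 3, R = 0 ↦ 3
Q = 3, R = 1 ↦ 3
Q = 3, R = 2 ↦ 3
Q = 3, R = 3 ↦ 3
Every assignment gives a value ≥ 3.

Yes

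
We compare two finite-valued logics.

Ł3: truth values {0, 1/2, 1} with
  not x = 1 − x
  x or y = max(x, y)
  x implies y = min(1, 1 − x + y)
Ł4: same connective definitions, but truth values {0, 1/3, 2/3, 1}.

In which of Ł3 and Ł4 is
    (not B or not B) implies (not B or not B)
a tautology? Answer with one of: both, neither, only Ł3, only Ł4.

both

In Ł3: every assignment gives 1 — tautology.
In Ł4: every assignment gives 1 — tautology.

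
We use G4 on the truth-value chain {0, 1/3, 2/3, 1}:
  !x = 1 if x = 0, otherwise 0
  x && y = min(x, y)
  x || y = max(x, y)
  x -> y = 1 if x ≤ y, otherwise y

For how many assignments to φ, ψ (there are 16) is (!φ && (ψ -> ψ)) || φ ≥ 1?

8

φ = 0, ψ = 0 ↦ 1  ≥
φ = 0, ψ = 1/3 ↦ 1  ≥
φ = 0, ψ = 2/3 ↦ 1  ≥
φ = 0, ψ = 1 ↦ 1  ≥
φ = 1/3, ψ = 0 ↦ 1/3  <
φ = 1/3, ψ = 1/3 ↦ 1/3  <
φ = 1/3, ψ = 2/3 ↦ 1/3  <
φ = 1/3, ψ = 1 ↦ 1/3  <
φ = 2/3, ψ = 0 ↦ 2/3  <
φ = 2/3, ψ = 1/3 ↦ 2/3  <
φ = 2/3, ψ = 2/3 ↦ 2/3  <
φ = 2/3, ψ = 1 ↦ 2/3  <
φ = 1, ψ = 0 ↦ 1  ≥
φ = 1, ψ = 1/3 ↦ 1  ≥
φ = 1, ψ = 2/3 ↦ 1  ≥
φ = 1, ψ = 1 ↦ 1  ≥
So 8 of the 16 assignments meet the threshold.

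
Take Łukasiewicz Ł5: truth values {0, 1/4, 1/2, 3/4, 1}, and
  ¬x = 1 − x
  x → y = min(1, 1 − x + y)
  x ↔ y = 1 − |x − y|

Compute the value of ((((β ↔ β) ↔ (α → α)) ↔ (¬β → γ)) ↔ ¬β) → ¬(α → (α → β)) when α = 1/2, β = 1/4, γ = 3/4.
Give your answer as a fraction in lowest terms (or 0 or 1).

1/4

β ↔ β = 1/4 ↔ 1/4 = 1
α → α = 1/2 → 1/2 = 1
(β ↔ β) ↔ (α → α) = 1 ↔ 1 = 1
¬β = ¬1/4 = 3/4
¬β → γ = 3/4 → 3/4 = 1
((β ↔ β) ↔ (α → α)) ↔ (¬β → γ) = 1 ↔ 1 = 1
¬β = ¬1/4 = 3/4
(((β ↔ β) ↔ (α → α)) ↔ (¬β → γ)) ↔ ¬β = 1 ↔ 3/4 = 3/4
α → β = 1/2 → 1/4 = 3/4
α → (α → β) = 1/2 → 3/4 = 1
¬(α → (α → β)) = ¬1 = 0
((((β ↔ β) ↔ (α → α)) ↔ (¬β → γ)) ↔ ¬β) → ¬(α → (α → β)) = 3/4 → 0 = 1/4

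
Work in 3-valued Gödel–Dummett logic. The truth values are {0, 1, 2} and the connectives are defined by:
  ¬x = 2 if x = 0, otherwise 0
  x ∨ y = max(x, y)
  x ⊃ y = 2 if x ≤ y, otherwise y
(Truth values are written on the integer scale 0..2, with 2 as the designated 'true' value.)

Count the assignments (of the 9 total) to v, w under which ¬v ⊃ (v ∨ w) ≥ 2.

7

v = 0, w = 0 ↦ 0  <
v = 0, w = 1 ↦ 1  <
v = 0, w = 2 ↦ 2  ≥
v = 1, w = 0 ↦ 2  ≥
v = 1, w = 1 ↦ 2  ≥
v = 1, w = 2 ↦ 2  ≥
v = 2, w = 0 ↦ 2  ≥
v = 2, w = 1 ↦ 2  ≥
v = 2, w = 2 ↦ 2  ≥
So 7 of the 9 assignments meet the threshold.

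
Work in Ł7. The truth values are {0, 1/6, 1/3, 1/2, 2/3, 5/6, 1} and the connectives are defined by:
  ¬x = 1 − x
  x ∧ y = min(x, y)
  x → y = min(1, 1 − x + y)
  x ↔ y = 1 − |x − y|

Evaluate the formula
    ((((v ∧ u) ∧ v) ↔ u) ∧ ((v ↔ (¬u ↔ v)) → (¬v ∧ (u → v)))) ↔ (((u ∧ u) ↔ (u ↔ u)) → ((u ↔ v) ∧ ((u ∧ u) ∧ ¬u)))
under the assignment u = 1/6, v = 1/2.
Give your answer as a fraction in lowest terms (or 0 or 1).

2/3

v ∧ u = 1/2 ∧ 1/6 = 1/6
(v ∧ u) ∧ v = 1/6 ∧ 1/2 = 1/6
((v ∧ u) ∧ v) ↔ u = 1/6 ↔ 1/6 = 1
¬u = ¬1/6 = 5/6
¬u ↔ v = 5/6 ↔ 1/2 = 2/3
v ↔ (¬u ↔ v) = 1/2 ↔ 2/3 = 5/6
¬v = ¬1/2 = 1/2
u → v = 1/6 → 1/2 = 1
¬v ∧ (u → v) = 1/2 ∧ 1 = 1/2
(v ↔ (¬u ↔ v)) → (¬v ∧ (u → v)) = 5/6 → 1/2 = 2/3
(((v ∧ u) ∧ v) ↔ u) ∧ ((v ↔ (¬u ↔ v)) → (¬v ∧ (u → v))) = 1 ∧ 2/3 = 2/3
u ∧ u = 1/6 ∧ 1/6 = 1/6
u ↔ u = 1/6 ↔ 1/6 = 1
(u ∧ u) ↔ (u ↔ u) = 1/6 ↔ 1 = 1/6
u ↔ v = 1/6 ↔ 1/2 = 2/3
u ∧ u = 1/6 ∧ 1/6 = 1/6
¬u = ¬1/6 = 5/6
(u ∧ u) ∧ ¬u = 1/6 ∧ 5/6 = 1/6
(u ↔ v) ∧ ((u ∧ u) ∧ ¬u) = 2/3 ∧ 1/6 = 1/6
((u ∧ u) ↔ (u ↔ u)) → ((u ↔ v) ∧ ((u ∧ u) ∧ ¬u)) = 1/6 → 1/6 = 1
((((v ∧ u) ∧ v) ↔ u) ∧ ((v ↔ (¬u ↔ v)) → (¬v ∧ (u → v)))) ↔ (((u ∧ u) ↔ (u ↔ u)) → ((u ↔ v) ∧ ((u ∧ u) ∧ ¬u))) = 2/3 ↔ 1 = 2/3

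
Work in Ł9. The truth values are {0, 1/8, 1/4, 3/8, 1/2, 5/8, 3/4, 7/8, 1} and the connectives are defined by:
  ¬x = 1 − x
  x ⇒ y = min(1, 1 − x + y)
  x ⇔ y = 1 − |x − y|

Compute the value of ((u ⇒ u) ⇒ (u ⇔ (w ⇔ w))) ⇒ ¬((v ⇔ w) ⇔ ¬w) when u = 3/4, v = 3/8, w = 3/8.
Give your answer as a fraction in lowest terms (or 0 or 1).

5/8

u ⇒ u = 3/4 ⇒ 3/4 = 1
w ⇔ w = 3/8 ⇔ 3/8 = 1
u ⇔ (w ⇔ w) = 3/4 ⇔ 1 = 3/4
(u ⇒ u) ⇒ (u ⇔ (w ⇔ w)) = 1 ⇒ 3/4 = 3/4
v ⇔ w = 3/8 ⇔ 3/8 = 1
¬w = ¬3/8 = 5/8
(v ⇔ w) ⇔ ¬w = 1 ⇔ 5/8 = 5/8
¬((v ⇔ w) ⇔ ¬w) = ¬5/8 = 3/8
((u ⇒ u) ⇒ (u ⇔ (w ⇔ w))) ⇒ ¬((v ⇔ w) ⇔ ¬w) = 3/4 ⇒ 3/8 = 5/8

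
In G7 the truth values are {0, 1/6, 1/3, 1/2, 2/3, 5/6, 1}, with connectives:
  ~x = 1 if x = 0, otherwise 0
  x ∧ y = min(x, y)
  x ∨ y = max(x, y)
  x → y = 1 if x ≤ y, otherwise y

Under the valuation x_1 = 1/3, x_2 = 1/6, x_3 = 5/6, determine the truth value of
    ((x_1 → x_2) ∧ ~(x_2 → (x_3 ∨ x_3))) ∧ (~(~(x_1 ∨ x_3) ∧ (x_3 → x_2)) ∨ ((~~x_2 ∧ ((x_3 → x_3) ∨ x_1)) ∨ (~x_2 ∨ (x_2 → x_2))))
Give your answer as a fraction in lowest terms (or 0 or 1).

x_1 → x_2 = 1/3 → 1/6 = 1/6
x_3 ∨ x_3 = 5/6 ∨ 5/6 = 5/6
x_2 → (x_3 ∨ x_3) = 1/6 → 5/6 = 1
~(x_2 → (x_3 ∨ x_3)) = ~1 = 0
(x_1 → x_2) ∧ ~(x_2 → (x_3 ∨ x_3)) = 1/6 ∧ 0 = 0
x_1 ∨ x_3 = 1/3 ∨ 5/6 = 5/6
~(x_1 ∨ x_3) = ~5/6 = 0
x_3 → x_2 = 5/6 → 1/6 = 1/6
~(x_1 ∨ x_3) ∧ (x_3 → x_2) = 0 ∧ 1/6 = 0
~(~(x_1 ∨ x_3) ∧ (x_3 → x_2)) = ~0 = 1
~x_2 = ~1/6 = 0
~~x_2 = ~0 = 1
x_3 → x_3 = 5/6 → 5/6 = 1
(x_3 → x_3) ∨ x_1 = 1 ∨ 1/3 = 1
~~x_2 ∧ ((x_3 → x_3) ∨ x_1) = 1 ∧ 1 = 1
~x_2 = ~1/6 = 0
x_2 → x_2 = 1/6 → 1/6 = 1
~x_2 ∨ (x_2 → x_2) = 0 ∨ 1 = 1
(~~x_2 ∧ ((x_3 → x_3) ∨ x_1)) ∨ (~x_2 ∨ (x_2 → x_2)) = 1 ∨ 1 = 1
~(~(x_1 ∨ x_3) ∧ (x_3 → x_2)) ∨ ((~~x_2 ∧ ((x_3 → x_3) ∨ x_1)) ∨ (~x_2 ∨ (x_2 → x_2))) = 1 ∨ 1 = 1
((x_1 → x_2) ∧ ~(x_2 → (x_3 ∨ x_3))) ∧ (~(~(x_1 ∨ x_3) ∧ (x_3 → x_2)) ∨ ((~~x_2 ∧ ((x_3 → x_3) ∨ x_1)) ∨ (~x_2 ∨ (x_2 → x_2)))) = 0 ∧ 1 = 0

0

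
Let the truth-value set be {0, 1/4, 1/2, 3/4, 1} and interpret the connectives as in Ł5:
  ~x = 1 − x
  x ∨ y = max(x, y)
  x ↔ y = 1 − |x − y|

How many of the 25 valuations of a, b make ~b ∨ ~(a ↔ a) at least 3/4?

value 1: 5 assignments (counts)
value 3/4: 5 assignments (counts)
value 1/2: 5 assignments
value 1/4: 5 assignments
value 0: 5 assignments
So 10 of the 25 assignments meet the threshold.

10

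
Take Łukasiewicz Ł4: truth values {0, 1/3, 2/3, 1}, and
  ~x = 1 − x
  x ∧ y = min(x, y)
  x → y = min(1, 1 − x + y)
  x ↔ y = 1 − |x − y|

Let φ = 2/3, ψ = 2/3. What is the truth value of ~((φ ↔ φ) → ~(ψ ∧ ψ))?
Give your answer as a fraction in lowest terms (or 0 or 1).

2/3

φ ↔ φ = 2/3 ↔ 2/3 = 1
ψ ∧ ψ = 2/3 ∧ 2/3 = 2/3
~(ψ ∧ ψ) = ~2/3 = 1/3
(φ ↔ φ) → ~(ψ ∧ ψ) = 1 → 1/3 = 1/3
~((φ ↔ φ) → ~(ψ ∧ ψ)) = ~1/3 = 2/3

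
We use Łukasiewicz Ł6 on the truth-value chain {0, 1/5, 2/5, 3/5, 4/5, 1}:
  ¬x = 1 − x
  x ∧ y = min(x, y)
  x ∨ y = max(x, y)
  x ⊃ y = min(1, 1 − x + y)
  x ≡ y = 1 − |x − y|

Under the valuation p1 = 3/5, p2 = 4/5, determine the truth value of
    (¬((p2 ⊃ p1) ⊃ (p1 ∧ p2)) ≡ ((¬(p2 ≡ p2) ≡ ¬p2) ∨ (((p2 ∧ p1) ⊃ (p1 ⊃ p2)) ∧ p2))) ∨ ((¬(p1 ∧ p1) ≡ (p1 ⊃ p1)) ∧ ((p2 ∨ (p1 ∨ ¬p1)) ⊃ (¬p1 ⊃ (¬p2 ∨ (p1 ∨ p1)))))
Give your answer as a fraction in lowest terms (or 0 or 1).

p2 ⊃ p1 = 4/5 ⊃ 3/5 = 4/5
p1 ∧ p2 = 3/5 ∧ 4/5 = 3/5
(p2 ⊃ p1) ⊃ (p1 ∧ p2) = 4/5 ⊃ 3/5 = 4/5
¬((p2 ⊃ p1) ⊃ (p1 ∧ p2)) = ¬4/5 = 1/5
p2 ≡ p2 = 4/5 ≡ 4/5 = 1
¬(p2 ≡ p2) = ¬1 = 0
¬p2 = ¬4/5 = 1/5
¬(p2 ≡ p2) ≡ ¬p2 = 0 ≡ 1/5 = 4/5
p2 ∧ p1 = 4/5 ∧ 3/5 = 3/5
p1 ⊃ p2 = 3/5 ⊃ 4/5 = 1
(p2 ∧ p1) ⊃ (p1 ⊃ p2) = 3/5 ⊃ 1 = 1
((p2 ∧ p1) ⊃ (p1 ⊃ p2)) ∧ p2 = 1 ∧ 4/5 = 4/5
(¬(p2 ≡ p2) ≡ ¬p2) ∨ (((p2 ∧ p1) ⊃ (p1 ⊃ p2)) ∧ p2) = 4/5 ∨ 4/5 = 4/5
¬((p2 ⊃ p1) ⊃ (p1 ∧ p2)) ≡ ((¬(p2 ≡ p2) ≡ ¬p2) ∨ (((p2 ∧ p1) ⊃ (p1 ⊃ p2)) ∧ p2)) = 1/5 ≡ 4/5 = 2/5
p1 ∧ p1 = 3/5 ∧ 3/5 = 3/5
¬(p1 ∧ p1) = ¬3/5 = 2/5
p1 ⊃ p1 = 3/5 ⊃ 3/5 = 1
¬(p1 ∧ p1) ≡ (p1 ⊃ p1) = 2/5 ≡ 1 = 2/5
¬p1 = ¬3/5 = 2/5
p1 ∨ ¬p1 = 3/5 ∨ 2/5 = 3/5
p2 ∨ (p1 ∨ ¬p1) = 4/5 ∨ 3/5 = 4/5
¬p1 = ¬3/5 = 2/5
¬p2 = ¬4/5 = 1/5
p1 ∨ p1 = 3/5 ∨ 3/5 = 3/5
¬p2 ∨ (p1 ∨ p1) = 1/5 ∨ 3/5 = 3/5
¬p1 ⊃ (¬p2 ∨ (p1 ∨ p1)) = 2/5 ⊃ 3/5 = 1
(p2 ∨ (p1 ∨ ¬p1)) ⊃ (¬p1 ⊃ (¬p2 ∨ (p1 ∨ p1))) = 4/5 ⊃ 1 = 1
(¬(p1 ∧ p1) ≡ (p1 ⊃ p1)) ∧ ((p2 ∨ (p1 ∨ ¬p1)) ⊃ (¬p1 ⊃ (¬p2 ∨ (p1 ∨ p1)))) = 2/5 ∧ 1 = 2/5
(¬((p2 ⊃ p1) ⊃ (p1 ∧ p2)) ≡ ((¬(p2 ≡ p2) ≡ ¬p2) ∨ (((p2 ∧ p1) ⊃ (p1 ⊃ p2)) ∧ p2))) ∨ ((¬(p1 ∧ p1) ≡ (p1 ⊃ p1)) ∧ ((p2 ∨ (p1 ∨ ¬p1)) ⊃ (¬p1 ⊃ (¬p2 ∨ (p1 ∨ p1))))) = 2/5 ∨ 2/5 = 2/5

2/5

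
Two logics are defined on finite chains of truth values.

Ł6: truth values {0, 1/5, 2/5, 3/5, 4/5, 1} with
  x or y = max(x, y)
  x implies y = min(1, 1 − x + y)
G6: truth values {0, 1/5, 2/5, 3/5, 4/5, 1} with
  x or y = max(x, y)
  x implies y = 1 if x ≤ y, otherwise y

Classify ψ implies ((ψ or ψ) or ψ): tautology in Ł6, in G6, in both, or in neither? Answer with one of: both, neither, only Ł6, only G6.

In Ł6: every assignment gives 1 — tautology.
In G6: every assignment gives 1 — tautology.

both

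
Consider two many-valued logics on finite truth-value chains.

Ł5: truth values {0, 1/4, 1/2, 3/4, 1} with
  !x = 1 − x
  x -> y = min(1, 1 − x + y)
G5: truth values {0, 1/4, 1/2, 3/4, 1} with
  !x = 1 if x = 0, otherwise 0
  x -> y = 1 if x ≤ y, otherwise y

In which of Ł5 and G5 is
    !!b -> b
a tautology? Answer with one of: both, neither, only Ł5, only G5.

In Ł5: every assignment gives 1 — tautology.
In G5: at b = 1/4 the value is 1/4 — not a tautology.

only Ł5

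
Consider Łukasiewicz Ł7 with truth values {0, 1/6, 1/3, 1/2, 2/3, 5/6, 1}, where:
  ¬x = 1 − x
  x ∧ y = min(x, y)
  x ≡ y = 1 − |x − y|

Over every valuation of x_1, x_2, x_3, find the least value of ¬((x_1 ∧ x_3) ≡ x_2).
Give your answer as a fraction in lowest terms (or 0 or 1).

Take x_1 = 0, x_2 = 0, x_3 = 0:
x_1 ∧ x_3 = 0 ∧ 0 = 0
(x_1 ∧ x_3) ≡ x_2 = 0 ≡ 0 = 1
¬((x_1 ∧ x_3) ≡ x_2) = ¬1 = 0
No assignment yields a value below 0, so this is the minimum.

0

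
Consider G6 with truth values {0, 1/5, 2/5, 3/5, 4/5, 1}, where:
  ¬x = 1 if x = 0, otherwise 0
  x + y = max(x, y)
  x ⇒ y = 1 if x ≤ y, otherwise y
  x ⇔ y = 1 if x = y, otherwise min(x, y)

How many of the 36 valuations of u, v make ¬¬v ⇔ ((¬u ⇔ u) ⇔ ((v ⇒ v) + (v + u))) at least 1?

6

value 1: 6 assignments (counts)
value 0: 30 assignments
So 6 of the 36 assignments meet the threshold.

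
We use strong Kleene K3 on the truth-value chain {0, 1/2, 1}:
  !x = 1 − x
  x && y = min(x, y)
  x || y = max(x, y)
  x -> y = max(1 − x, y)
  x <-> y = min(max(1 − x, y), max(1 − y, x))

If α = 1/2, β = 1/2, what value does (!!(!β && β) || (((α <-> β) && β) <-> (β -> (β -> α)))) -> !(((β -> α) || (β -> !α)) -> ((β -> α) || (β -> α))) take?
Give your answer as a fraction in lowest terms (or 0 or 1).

1/2

!β = !1/2 = 1/2
!β && β = 1/2 && 1/2 = 1/2
!(!β && β) = !1/2 = 1/2
!!(!β && β) = !1/2 = 1/2
α <-> β = 1/2 <-> 1/2 = 1/2
(α <-> β) && β = 1/2 && 1/2 = 1/2
β -> α = 1/2 -> 1/2 = 1/2
β -> (β -> α) = 1/2 -> 1/2 = 1/2
((α <-> β) && β) <-> (β -> (β -> α)) = 1/2 <-> 1/2 = 1/2
!!(!β && β) || (((α <-> β) && β) <-> (β -> (β -> α))) = 1/2 || 1/2 = 1/2
β -> α = 1/2 -> 1/2 = 1/2
!α = !1/2 = 1/2
β -> !α = 1/2 -> 1/2 = 1/2
(β -> α) || (β -> !α) = 1/2 || 1/2 = 1/2
β -> α = 1/2 -> 1/2 = 1/2
β -> α = 1/2 -> 1/2 = 1/2
(β -> α) || (β -> α) = 1/2 || 1/2 = 1/2
((β -> α) || (β -> !α)) -> ((β -> α) || (β -> α)) = 1/2 -> 1/2 = 1/2
!(((β -> α) || (β -> !α)) -> ((β -> α) || (β -> α))) = !1/2 = 1/2
(!!(!β && β) || (((α <-> β) && β) <-> (β -> (β -> α)))) -> !(((β -> α) || (β -> !α)) -> ((β -> α) || (β -> α))) = 1/2 -> 1/2 = 1/2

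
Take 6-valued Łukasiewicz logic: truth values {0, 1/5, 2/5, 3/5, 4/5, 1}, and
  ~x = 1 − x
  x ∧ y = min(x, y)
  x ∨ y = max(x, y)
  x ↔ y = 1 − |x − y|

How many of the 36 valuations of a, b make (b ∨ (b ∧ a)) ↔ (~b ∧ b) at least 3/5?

value 1: 18 assignments (counts)
value 4/5: 6 assignments (counts)
value 2/5: 6 assignments
value 0: 6 assignments
So 24 of the 36 assignments meet the threshold.

24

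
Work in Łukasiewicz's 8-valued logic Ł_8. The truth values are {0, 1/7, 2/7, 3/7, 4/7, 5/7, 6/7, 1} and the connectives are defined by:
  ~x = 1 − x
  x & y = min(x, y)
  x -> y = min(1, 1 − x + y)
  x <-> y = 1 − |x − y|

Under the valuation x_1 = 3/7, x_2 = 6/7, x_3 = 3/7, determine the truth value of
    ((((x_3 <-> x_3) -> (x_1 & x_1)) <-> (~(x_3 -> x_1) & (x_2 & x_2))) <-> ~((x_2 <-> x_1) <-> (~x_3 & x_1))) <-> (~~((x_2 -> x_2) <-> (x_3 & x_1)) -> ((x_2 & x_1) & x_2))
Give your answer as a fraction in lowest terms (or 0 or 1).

x_3 <-> x_3 = 3/7 <-> 3/7 = 1
x_1 & x_1 = 3/7 & 3/7 = 3/7
(x_3 <-> x_3) -> (x_1 & x_1) = 1 -> 3/7 = 3/7
x_3 -> x_1 = 3/7 -> 3/7 = 1
~(x_3 -> x_1) = ~1 = 0
x_2 & x_2 = 6/7 & 6/7 = 6/7
~(x_3 -> x_1) & (x_2 & x_2) = 0 & 6/7 = 0
((x_3 <-> x_3) -> (x_1 & x_1)) <-> (~(x_3 -> x_1) & (x_2 & x_2)) = 3/7 <-> 0 = 4/7
x_2 <-> x_1 = 6/7 <-> 3/7 = 4/7
~x_3 = ~3/7 = 4/7
~x_3 & x_1 = 4/7 & 3/7 = 3/7
(x_2 <-> x_1) <-> (~x_3 & x_1) = 4/7 <-> 3/7 = 6/7
~((x_2 <-> x_1) <-> (~x_3 & x_1)) = ~6/7 = 1/7
(((x_3 <-> x_3) -> (x_1 & x_1)) <-> (~(x_3 -> x_1) & (x_2 & x_2))) <-> ~((x_2 <-> x_1) <-> (~x_3 & x_1)) = 4/7 <-> 1/7 = 4/7
x_2 -> x_2 = 6/7 -> 6/7 = 1
x_3 & x_1 = 3/7 & 3/7 = 3/7
(x_2 -> x_2) <-> (x_3 & x_1) = 1 <-> 3/7 = 3/7
~((x_2 -> x_2) <-> (x_3 & x_1)) = ~3/7 = 4/7
~~((x_2 -> x_2) <-> (x_3 & x_1)) = ~4/7 = 3/7
x_2 & x_1 = 6/7 & 3/7 = 3/7
(x_2 & x_1) & x_2 = 3/7 & 6/7 = 3/7
~~((x_2 -> x_2) <-> (x_3 & x_1)) -> ((x_2 & x_1) & x_2) = 3/7 -> 3/7 = 1
((((x_3 <-> x_3) -> (x_1 & x_1)) <-> (~(x_3 -> x_1) & (x_2 & x_2))) <-> ~((x_2 <-> x_1) <-> (~x_3 & x_1))) <-> (~~((x_2 -> x_2) <-> (x_3 & x_1)) -> ((x_2 & x_1) & x_2)) = 4/7 <-> 1 = 4/7

4/7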